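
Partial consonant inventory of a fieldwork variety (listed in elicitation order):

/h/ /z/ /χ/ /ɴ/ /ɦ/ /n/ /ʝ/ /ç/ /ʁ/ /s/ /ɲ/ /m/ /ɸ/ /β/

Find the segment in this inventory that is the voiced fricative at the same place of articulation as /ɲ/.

/ɲ/ is a palatal nasal.
The voiced fricative at the same place is a voiced palatal fricative — in this inventory, /ʝ/.

/ʝ/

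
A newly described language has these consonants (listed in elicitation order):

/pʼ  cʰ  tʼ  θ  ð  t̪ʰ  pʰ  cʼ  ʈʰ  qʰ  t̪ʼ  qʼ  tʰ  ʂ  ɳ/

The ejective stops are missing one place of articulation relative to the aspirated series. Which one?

place of articulation  aspirated  ejective
bilabial          pʰ        pʼ      
dental            t̪ʰ       t̪ʼ     
alveolar          tʰ        tʼ      
retroflex         ʈʰ        —       
palatal           cʰ        cʼ      
uvular            qʰ        qʼ      
Every place of articulation has an ejective member except retroflex, where /ʈʼ/ would be expected.

retroflex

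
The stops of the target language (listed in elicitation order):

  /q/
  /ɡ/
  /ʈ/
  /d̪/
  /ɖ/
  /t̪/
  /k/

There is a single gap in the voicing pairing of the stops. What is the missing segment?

dental: voiceless /t̪/, voiced /d̪/.
retroflex: voiceless /ʈ/, voiced /ɖ/.
velar: voiceless /k/, voiced /ɡ/.
uvular: voiceless /q/, voiced —.
The uvular row has no voiced member, so the gap is the voiced uvular stop /ɢ/.

/ɢ/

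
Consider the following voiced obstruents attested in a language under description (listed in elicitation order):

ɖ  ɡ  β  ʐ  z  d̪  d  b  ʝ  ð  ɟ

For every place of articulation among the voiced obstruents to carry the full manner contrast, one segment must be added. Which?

/ɣ/

bilabial: stop /b/, fricative /β/.
dental: stop /d̪/, fricative /ð/.
alveolar: stop /d/, fricative /z/.
retroflex: stop /ɖ/, fricative /ʐ/.
palatal: stop /ɟ/, fricative /ʝ/.
velar: stop /ɡ/, fricative —.
The velar row has no fricative member, so the gap is the velar fricative /ɣ/.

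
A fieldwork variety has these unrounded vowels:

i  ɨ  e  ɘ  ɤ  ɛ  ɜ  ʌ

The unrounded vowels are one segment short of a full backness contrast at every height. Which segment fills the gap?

height            front     central   back    
high              i         ɨ         —       
high-mid          e         ɘ         ɤ       
low-mid           ɛ         ɜ         ʌ       
The high row has no back member, so the gap is the high back unrounded vowel /ɯ/.

/ɯ/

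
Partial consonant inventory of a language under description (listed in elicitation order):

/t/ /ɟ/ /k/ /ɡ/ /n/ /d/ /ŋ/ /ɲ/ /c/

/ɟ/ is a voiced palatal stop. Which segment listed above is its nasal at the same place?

/ɲ/

The nasal at the same place is a palatal nasal — in this inventory, /ɲ/.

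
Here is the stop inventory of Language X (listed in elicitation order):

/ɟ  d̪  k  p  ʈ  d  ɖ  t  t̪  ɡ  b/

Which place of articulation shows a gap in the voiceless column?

palatal

bilabial: voiceless /p/, voiced /b/.
dental: voiceless /t̪/, voiced /d̪/.
alveolar: voiceless /t/, voiced /d/.
retroflex: voiceless /ʈ/, voiced /ɖ/.
palatal: voiceless —, voiced /ɟ/.
velar: voiceless /k/, voiced /ɡ/.
Every place of articulation has a voiceless member except palatal, where /c/ would be expected.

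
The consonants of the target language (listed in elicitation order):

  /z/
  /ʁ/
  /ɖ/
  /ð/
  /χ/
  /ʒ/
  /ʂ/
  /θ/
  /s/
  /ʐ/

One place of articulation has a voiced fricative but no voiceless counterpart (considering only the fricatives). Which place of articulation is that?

postalveolar

Voiceless: /θ/ (dental), /s/ (alveolar), /ʂ/ (retroflex), /χ/ (uvular).
Voiced: /ð/ (dental), /z/ (alveolar), /ʒ/ (postalveolar), /ʐ/ (retroflex), /ʁ/ (uvular).
Every place of articulation has a voiceless member except postalveolar, where /ʃ/ would be expected.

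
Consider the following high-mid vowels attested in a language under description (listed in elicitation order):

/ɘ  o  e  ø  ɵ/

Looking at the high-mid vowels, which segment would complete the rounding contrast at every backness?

backness          unrounded  rounded 
front             e         ø       
central           ɘ         ɵ       
back              —         o       
The back row has no unrounded member, so the gap is the back unrounded vowel /ɤ/.

/ɤ/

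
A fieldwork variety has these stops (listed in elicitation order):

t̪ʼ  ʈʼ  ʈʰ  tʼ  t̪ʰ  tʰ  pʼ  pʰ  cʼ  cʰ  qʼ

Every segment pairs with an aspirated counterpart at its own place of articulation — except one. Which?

/qʼ/

Bilabial: /pʰ/ ~ /pʼ/
Dental: /t̪ʰ/ ~ /t̪ʼ/
Alveolar: /tʰ/ ~ /tʼ/
Retroflex: /ʈʰ/ ~ /ʈʼ/
Palatal: /cʰ/ ~ /cʼ/
Uvular: only /qʼ/ (ejective); no aspirated partner.
So /qʼ/ is the unpaired segment.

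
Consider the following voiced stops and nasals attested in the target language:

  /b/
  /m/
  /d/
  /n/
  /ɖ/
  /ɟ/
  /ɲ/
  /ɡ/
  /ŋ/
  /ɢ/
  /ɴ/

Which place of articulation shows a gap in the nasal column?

Oral stop: /b/ (bilabial), /d/ (alveolar), /ɖ/ (retroflex), /ɟ/ (palatal), /ɡ/ (velar), /ɢ/ (uvular).
Nasal: /m/ (bilabial), /n/ (alveolar), /ɲ/ (palatal), /ŋ/ (velar), /ɴ/ (uvular).
Every place of articulation has a nasal member except retroflex, where /ɳ/ would be expected.

retroflex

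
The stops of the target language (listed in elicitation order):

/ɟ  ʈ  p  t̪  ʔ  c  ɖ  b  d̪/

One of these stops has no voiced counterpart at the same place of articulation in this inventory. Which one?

Bilabial: /p/ ~ /b/
Dental: /t̪/ ~ /d̪/
Retroflex: /ʈ/ ~ /ɖ/
Palatal: /c/ ~ /ɟ/
Glottal: only /ʔ/ (voiceless); no voiced partner.
So /ʔ/ is the unpaired segment.

/ʔ/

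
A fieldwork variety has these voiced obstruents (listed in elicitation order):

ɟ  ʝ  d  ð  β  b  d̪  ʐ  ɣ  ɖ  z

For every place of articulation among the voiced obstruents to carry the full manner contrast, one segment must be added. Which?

bilabial: stop /b/, fricative /β/.
dental: stop /d̪/, fricative /ð/.
alveolar: stop /d/, fricative /z/.
retroflex: stop /ɖ/, fricative /ʐ/.
palatal: stop /ɟ/, fricative /ʝ/.
velar: stop —, fricative /ɣ/.
The velar row has no stop member, so the gap is the velar stop /ɡ/.

/ɡ/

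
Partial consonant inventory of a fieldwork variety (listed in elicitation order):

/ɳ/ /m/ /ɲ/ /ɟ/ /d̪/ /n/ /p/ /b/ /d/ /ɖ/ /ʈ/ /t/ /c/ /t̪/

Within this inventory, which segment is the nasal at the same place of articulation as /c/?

/ɲ/

/c/ is a voiceless palatal stop.
The nasal at the same place is a palatal nasal — in this inventory, /ɲ/.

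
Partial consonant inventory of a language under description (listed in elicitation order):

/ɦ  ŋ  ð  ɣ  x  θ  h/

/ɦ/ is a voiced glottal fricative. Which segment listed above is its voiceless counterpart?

/h/

The voiceless counterpart is a voiceless glottal fricative — in this inventory, /h/.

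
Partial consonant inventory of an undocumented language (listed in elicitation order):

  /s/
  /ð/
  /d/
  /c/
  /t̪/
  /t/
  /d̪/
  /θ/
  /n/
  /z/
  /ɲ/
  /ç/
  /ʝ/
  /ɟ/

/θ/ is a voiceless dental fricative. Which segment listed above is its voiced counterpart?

The voiced counterpart is a voiced dental fricative — in this inventory, /ð/.

/ð/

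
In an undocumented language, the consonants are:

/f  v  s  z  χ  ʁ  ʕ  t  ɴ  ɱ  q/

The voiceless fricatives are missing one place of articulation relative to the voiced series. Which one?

Voiceless: /f/ (labiodental), /s/ (alveolar), /χ/ (uvular).
Voiced: /v/ (labiodental), /z/ (alveolar), /ʁ/ (uvular), /ʕ/ (pharyngeal).
Every place of articulation has a voiceless member except pharyngeal, where /ħ/ would be expected.

pharyngeal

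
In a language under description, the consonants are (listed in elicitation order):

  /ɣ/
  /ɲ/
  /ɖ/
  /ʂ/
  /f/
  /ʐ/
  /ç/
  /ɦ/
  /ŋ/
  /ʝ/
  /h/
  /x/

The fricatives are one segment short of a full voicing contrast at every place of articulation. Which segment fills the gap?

Voiceless: /f/ (labiodental), /ʂ/ (retroflex), /ç/ (palatal), /x/ (velar), /h/ (glottal).
Voiced: /ʐ/ (retroflex), /ʝ/ (palatal), /ɣ/ (velar), /ɦ/ (glottal).
The labiodental row has no voiced member, so the gap is the voiced labiodental fricative /v/.

/v/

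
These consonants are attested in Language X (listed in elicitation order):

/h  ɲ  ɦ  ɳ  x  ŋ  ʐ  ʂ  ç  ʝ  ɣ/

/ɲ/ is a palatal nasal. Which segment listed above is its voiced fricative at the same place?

/ʝ/

The voiced fricative at the same place is a voiced palatal fricative — in this inventory, /ʝ/.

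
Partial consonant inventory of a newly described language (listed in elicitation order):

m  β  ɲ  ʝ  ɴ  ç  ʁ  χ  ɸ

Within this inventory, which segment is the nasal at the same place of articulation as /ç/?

/ç/ is a voiceless palatal fricative.
The nasal at the same place is a palatal nasal — in this inventory, /ɲ/.

/ɲ/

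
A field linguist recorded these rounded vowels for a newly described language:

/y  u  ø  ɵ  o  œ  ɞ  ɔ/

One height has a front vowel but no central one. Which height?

high: front /y/, central —, back /u/.
high-mid: front /ø/, central /ɵ/, back /o/.
low-mid: front /œ/, central /ɞ/, back /ɔ/.
Every height has a central member except high, where /ʉ/ would be expected.

high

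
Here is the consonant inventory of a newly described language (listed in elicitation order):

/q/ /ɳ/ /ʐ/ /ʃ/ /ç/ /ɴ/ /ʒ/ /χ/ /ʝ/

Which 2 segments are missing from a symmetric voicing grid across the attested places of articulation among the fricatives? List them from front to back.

place of articulation  voiceless  voiced  
postalveolar      ʃ         ʒ       
retroflex         —         ʐ       
palatal           ç         ʝ       
uvular            χ         —       
Gaps, from front to back: retroflex lacks voiceless (/ʂ/); uvular lacks voiced (/ʁ/).

/ʂ/, /ʁ/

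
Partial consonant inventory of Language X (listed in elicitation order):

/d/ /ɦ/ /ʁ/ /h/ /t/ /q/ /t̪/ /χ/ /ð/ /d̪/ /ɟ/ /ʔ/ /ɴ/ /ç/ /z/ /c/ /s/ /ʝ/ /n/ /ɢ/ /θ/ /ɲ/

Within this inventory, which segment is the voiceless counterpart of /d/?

/t/

/d/ is a voiced alveolar stop.
The voiceless counterpart is a voiceless alveolar stop — in this inventory, /t/.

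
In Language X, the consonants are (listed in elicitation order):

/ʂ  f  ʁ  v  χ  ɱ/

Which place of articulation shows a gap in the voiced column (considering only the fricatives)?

Voiceless: /f/ (labiodental), /ʂ/ (retroflex), /χ/ (uvular).
Voiced: /v/ (labiodental), /ʁ/ (uvular).
Every place of articulation has a voiced member except retroflex, where /ʐ/ would be expected.

retroflex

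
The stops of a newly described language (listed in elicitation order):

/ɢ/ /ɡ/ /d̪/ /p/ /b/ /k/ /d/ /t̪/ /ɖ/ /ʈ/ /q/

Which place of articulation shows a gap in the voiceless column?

bilabial: voiceless /p/, voiced /b/.
dental: voiceless /t̪/, voiced /d̪/.
alveolar: voiceless —, voiced /d/.
retroflex: voiceless /ʈ/, voiced /ɖ/.
velar: voiceless /k/, voiced /ɡ/.
uvular: voiceless /q/, voiced /ɢ/.
Every place of articulation has a voiceless member except alveolar, where /t/ would be expected.

alveolar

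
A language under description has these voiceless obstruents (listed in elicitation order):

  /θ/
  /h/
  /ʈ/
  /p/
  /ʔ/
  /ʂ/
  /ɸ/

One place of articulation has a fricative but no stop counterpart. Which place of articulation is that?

bilabial: stop /p/, fricative /ɸ/.
dental: stop —, fricative /θ/.
retroflex: stop /ʈ/, fricative /ʂ/.
glottal: stop /ʔ/, fricative /h/.
Every place of articulation has a stop member except dental, where /t̪/ would be expected.

dental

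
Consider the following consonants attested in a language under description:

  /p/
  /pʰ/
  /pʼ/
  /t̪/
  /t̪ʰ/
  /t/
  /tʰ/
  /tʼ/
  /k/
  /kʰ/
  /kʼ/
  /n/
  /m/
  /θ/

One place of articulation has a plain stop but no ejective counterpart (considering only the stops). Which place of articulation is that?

dental

place of articulation  plain     aspirated  ejective
bilabial          p         pʰ        pʼ      
dental            t̪        t̪ʰ       —       
alveolar          t         tʰ        tʼ      
velar             k         kʰ        kʼ      
Every place of articulation has an ejective member except dental, where /t̪ʼ/ would be expected.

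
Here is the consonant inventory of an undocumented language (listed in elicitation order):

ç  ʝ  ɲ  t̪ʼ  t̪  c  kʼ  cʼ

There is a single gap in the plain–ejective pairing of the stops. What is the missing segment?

/k/

place of articulation  plain     ejective
dental            t̪        t̪ʼ     
palatal           c         cʼ      
velar             —         kʼ      
The velar row has no plain member, so the gap is the plain velar stop /k/.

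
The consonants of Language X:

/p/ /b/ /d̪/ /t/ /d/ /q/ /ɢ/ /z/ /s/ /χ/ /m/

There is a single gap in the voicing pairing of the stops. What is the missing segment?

/t̪/

bilabial: voiceless /p/, voiced /b/.
dental: voiceless —, voiced /d̪/.
alveolar: voiceless /t/, voiced /d/.
uvular: voiceless /q/, voiced /ɢ/.
The dental row has no voiceless member, so the gap is the voiceless dental stop /t̪/.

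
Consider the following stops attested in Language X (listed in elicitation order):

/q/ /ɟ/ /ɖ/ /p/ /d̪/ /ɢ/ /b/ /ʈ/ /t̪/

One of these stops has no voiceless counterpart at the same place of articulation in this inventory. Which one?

/ɟ/

Bilabial: /p/ ~ /b/
Dental: /t̪/ ~ /d̪/
Retroflex: /ʈ/ ~ /ɖ/
Uvular: /q/ ~ /ɢ/
Palatal: only /ɟ/ (voiced); no voiceless partner.
So /ɟ/ is the unpaired segment.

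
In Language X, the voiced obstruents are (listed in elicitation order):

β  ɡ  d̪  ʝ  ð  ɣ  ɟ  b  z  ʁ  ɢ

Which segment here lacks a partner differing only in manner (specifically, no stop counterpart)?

/z/

Bilabial: /b/ ~ /β/
Dental: /d̪/ ~ /ð/
Palatal: /ɟ/ ~ /ʝ/
Velar: /ɡ/ ~ /ɣ/
Uvular: /ɢ/ ~ /ʁ/
Alveolar: only /z/ (fricative); no stop partner.
So /z/ is the unpaired segment.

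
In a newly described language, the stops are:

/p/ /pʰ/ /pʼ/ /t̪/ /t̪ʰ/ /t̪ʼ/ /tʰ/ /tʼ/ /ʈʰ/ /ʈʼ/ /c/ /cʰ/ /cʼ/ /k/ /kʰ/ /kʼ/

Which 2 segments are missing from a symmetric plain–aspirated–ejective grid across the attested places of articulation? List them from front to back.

place of articulation  plain     aspirated  ejective
bilabial          p         pʰ        pʼ      
dental            t̪        t̪ʰ       t̪ʼ     
alveolar          —         tʰ        tʼ      
retroflex         —         ʈʰ        ʈʼ      
palatal           c         cʰ        cʼ      
velar             k         kʰ        kʼ      
Gaps, from front to back: alveolar lacks plain (/t/); retroflex lacks plain (/ʈ/).

/t/, /ʈ/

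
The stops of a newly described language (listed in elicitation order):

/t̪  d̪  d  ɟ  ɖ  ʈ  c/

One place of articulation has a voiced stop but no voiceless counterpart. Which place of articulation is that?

Voiceless: /t̪/ (dental), /ʈ/ (retroflex), /c/ (palatal).
Voiced: /d̪/ (dental), /d/ (alveolar), /ɖ/ (retroflex), /ɟ/ (palatal).
Every place of articulation has a voiceless member except alveolar, where /t/ would be expected.

alveolar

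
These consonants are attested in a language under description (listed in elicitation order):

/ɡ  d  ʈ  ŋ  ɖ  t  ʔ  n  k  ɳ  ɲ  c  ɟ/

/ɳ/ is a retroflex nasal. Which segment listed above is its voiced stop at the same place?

The voiced stop at the same place is a voiced retroflex stop — in this inventory, /ɖ/.

/ɖ/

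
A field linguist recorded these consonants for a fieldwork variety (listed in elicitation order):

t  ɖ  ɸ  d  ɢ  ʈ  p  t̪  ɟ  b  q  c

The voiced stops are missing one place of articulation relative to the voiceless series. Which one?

dental

Voiceless: /p/ (bilabial), /t̪/ (dental), /t/ (alveolar), /ʈ/ (retroflex), /c/ (palatal), /q/ (uvular).
Voiced: /b/ (bilabial), /d/ (alveolar), /ɖ/ (retroflex), /ɟ/ (palatal), /ɢ/ (uvular).
Every place of articulation has a voiced member except dental, where /d̪/ would be expected.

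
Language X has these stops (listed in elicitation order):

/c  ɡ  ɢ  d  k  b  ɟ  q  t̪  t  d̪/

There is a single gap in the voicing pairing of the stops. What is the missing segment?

place of articulation  voiceless  voiced  
bilabial          —         b       
dental            t̪        d̪      
alveolar          t         d       
palatal           c         ɟ       
velar             k         ɡ       
uvular            q         ɢ       
The bilabial row has no voiceless member, so the gap is the voiceless bilabial stop /p/.

/p/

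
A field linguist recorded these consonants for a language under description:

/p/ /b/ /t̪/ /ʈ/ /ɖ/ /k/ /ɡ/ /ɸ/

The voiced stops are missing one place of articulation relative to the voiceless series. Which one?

Voiceless: /p/ (bilabial), /t̪/ (dental), /ʈ/ (retroflex), /k/ (velar).
Voiced: /b/ (bilabial), /ɖ/ (retroflex), /ɡ/ (velar).
Every place of articulation has a voiced member except dental, where /d̪/ would be expected.

dental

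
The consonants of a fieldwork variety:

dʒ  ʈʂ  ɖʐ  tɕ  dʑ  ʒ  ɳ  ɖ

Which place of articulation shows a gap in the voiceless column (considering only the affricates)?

postalveolar

place of articulation  voiceless  voiced  
postalveolar      —         dʒ      
retroflex         ʈʂ        ɖʐ      
alveolo-palatal   tɕ        dʑ      
Every place of articulation has a voiceless member except postalveolar, where /tʃ/ would be expected.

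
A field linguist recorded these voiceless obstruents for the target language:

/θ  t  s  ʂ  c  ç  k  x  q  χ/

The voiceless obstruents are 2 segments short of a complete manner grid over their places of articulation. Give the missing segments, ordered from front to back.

/t̪/, /ʈ/

dental: stop —, fricative /θ/.
alveolar: stop /t/, fricative /s/.
retroflex: stop —, fricative /ʂ/.
palatal: stop /c/, fricative /ç/.
velar: stop /k/, fricative /x/.
uvular: stop /q/, fricative /χ/.
Gaps, from front to back: dental lacks stop (/t̪/); retroflex lacks stop (/ʈ/).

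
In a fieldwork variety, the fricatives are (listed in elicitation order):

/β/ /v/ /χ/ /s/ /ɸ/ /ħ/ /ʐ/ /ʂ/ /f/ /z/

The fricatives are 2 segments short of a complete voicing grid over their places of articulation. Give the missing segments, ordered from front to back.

Voiceless: /ɸ/ (bilabial), /f/ (labiodental), /s/ (alveolar), /ʂ/ (retroflex), /χ/ (uvular), /ħ/ (pharyngeal).
Voiced: /β/ (bilabial), /v/ (labiodental), /z/ (alveolar), /ʐ/ (retroflex).
Gaps, from front to back: uvular lacks voiced (/ʁ/); pharyngeal lacks voiced (/ʕ/).

/ʁ/, /ʕ/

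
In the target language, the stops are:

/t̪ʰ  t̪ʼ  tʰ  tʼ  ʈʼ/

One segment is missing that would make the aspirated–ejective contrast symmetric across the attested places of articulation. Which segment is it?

dental: aspirated /t̪ʰ/, ejective /t̪ʼ/.
alveolar: aspirated /tʰ/, ejective /tʼ/.
retroflex: aspirated —, ejective /ʈʼ/.
The retroflex row has no aspirated member, so the gap is the aspirated retroflex stop /ʈʰ/.

/ʈʰ/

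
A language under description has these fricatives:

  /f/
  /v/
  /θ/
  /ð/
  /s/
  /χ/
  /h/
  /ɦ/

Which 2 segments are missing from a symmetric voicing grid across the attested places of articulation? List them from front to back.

labiodental: voiceless /f/, voiced /v/.
dental: voiceless /θ/, voiced /ð/.
alveolar: voiceless /s/, voiced —.
uvular: voiceless /χ/, voiced —.
glottal: voiceless /h/, voiced /ɦ/.
Gaps, from front to back: alveolar lacks voiced (/z/); uvular lacks voiced (/ʁ/).

/z/, /ʁ/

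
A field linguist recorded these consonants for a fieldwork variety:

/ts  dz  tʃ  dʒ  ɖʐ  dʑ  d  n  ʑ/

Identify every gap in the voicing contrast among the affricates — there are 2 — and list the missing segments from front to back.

/ʈʂ/, /tɕ/

place of articulation  voiceless  voiced  
alveolar          ts        dz      
postalveolar      tʃ        dʒ      
retroflex         —         ɖʐ      
alveolo-palatal   —         dʑ      
Gaps, from front to back: retroflex lacks voiceless (/ʈʂ/); alveolo-palatal lacks voiceless (/tɕ/).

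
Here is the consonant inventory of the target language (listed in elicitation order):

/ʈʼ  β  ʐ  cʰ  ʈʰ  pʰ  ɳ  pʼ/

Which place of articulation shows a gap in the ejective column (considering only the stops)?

palatal

place of articulation  aspirated  ejective
bilabial          pʰ        pʼ      
retroflex         ʈʰ        ʈʼ      
palatal           cʰ        —       
Every place of articulation has an ejective member except palatal, where /cʼ/ would be expected.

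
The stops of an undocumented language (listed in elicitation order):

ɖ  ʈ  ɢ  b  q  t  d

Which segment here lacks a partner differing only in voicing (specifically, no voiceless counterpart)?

Alveolar: /t/ ~ /d/
Retroflex: /ʈ/ ~ /ɖ/
Uvular: /q/ ~ /ɢ/
Bilabial: only /b/ (voiced); no voiceless partner.
So /b/ is the unpaired segment.

/b/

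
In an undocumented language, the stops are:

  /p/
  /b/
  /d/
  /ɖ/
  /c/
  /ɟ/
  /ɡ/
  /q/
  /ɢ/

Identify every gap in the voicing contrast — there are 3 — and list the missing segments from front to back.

place of articulation  voiceless  voiced  
bilabial          p         b       
alveolar          —         d       
retroflex         —         ɖ       
palatal           c         ɟ       
velar             —         ɡ       
uvular            q         ɢ       
Gaps, from front to back: alveolar lacks voiceless (/t/); retroflex lacks voiceless (/ʈ/); velar lacks voiceless (/k/).

/t/, /ʈ/, /k/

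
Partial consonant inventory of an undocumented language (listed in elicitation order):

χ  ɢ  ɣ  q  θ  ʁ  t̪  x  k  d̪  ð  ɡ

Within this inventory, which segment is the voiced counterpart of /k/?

/ɡ/

/k/ is a voiceless velar stop.
The voiced counterpart is a voiced velar stop — in this inventory, /ɡ/.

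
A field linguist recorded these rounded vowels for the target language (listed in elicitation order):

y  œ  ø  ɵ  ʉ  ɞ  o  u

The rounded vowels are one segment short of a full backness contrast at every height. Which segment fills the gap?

/ɔ/

high: front /y/, central /ʉ/, back /u/.
high-mid: front /ø/, central /ɵ/, back /o/.
low-mid: front /œ/, central /ɞ/, back —.
The low-mid row has no back member, so the gap is the low-mid back rounded vowel /ɔ/.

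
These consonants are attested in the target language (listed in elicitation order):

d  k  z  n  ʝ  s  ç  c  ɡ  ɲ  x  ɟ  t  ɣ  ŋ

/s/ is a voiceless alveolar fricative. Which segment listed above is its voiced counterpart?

/z/

The voiced counterpart is a voiced alveolar fricative — in this inventory, /z/.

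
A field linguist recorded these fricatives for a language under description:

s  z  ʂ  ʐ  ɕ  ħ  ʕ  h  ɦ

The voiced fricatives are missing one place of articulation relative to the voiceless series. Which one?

alveolar: voiceless /s/, voiced /z/.
retroflex: voiceless /ʂ/, voiced /ʐ/.
alveolo-palatal: voiceless /ɕ/, voiced —.
pharyngeal: voiceless /ħ/, voiced /ʕ/.
glottal: voiceless /h/, voiced /ɦ/.
Every place of articulation has a voiced member except alveolo-palatal, where /ʑ/ would be expected.

alveolo-palatal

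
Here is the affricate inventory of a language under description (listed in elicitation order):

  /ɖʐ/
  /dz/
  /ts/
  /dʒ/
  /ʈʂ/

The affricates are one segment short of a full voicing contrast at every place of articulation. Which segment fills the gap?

/tʃ/

place of articulation  voiceless  voiced  
alveolar          ts        dz      
postalveolar      —         dʒ      
retroflex         ʈʂ        ɖʐ      
The postalveolar row has no voiceless member, so the gap is the voiceless postalveolar affricate /tʃ/.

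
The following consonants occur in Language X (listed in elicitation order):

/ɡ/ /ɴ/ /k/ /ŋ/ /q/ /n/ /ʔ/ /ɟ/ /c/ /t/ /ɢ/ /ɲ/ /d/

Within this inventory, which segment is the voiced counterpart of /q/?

/q/ is a voiceless uvular stop.
The voiced counterpart is a voiced uvular stop — in this inventory, /ɢ/.

/ɢ/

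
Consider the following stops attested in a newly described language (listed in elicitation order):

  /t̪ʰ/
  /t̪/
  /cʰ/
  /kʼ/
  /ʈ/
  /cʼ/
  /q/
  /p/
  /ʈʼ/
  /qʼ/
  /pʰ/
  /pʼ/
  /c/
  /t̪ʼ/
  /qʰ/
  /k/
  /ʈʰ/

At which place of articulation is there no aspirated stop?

velar

place of articulation  plain     aspirated  ejective
bilabial          p         pʰ        pʼ      
dental            t̪        t̪ʰ       t̪ʼ     
retroflex         ʈ         ʈʰ        ʈʼ      
palatal           c         cʰ        cʼ      
velar             k         —         kʼ      
uvular            q         qʰ        qʼ      
Every place of articulation has an aspirated member except velar, where /kʰ/ would be expected.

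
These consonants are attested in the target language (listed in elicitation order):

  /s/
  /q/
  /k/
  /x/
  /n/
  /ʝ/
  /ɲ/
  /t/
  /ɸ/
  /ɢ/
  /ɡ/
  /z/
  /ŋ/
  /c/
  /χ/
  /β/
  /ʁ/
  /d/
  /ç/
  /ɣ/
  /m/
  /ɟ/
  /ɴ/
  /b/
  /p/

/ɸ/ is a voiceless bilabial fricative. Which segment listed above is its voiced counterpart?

The voiced counterpart is a voiced bilabial fricative — in this inventory, /β/.

/β/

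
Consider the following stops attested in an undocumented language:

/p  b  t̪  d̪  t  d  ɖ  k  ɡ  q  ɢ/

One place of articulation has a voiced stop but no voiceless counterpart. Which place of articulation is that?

place of articulation  voiceless  voiced  
bilabial          p         b       
dental            t̪        d̪      
alveolar          t         d       
retroflex         —         ɖ       
velar             k         ɡ       
uvular            q         ɢ       
Every place of articulation has a voiceless member except retroflex, where /ʈ/ would be expected.

retroflex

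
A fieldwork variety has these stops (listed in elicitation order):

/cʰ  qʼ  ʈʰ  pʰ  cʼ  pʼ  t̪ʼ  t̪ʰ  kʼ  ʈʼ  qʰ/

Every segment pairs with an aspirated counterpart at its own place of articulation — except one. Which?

/kʼ/

Bilabial: /pʰ/ ~ /pʼ/
Dental: /t̪ʰ/ ~ /t̪ʼ/
Retroflex: /ʈʰ/ ~ /ʈʼ/
Palatal: /cʰ/ ~ /cʼ/
Uvular: /qʰ/ ~ /qʼ/
Velar: only /kʼ/ (ejective); no aspirated partner.
So /kʼ/ is the unpaired segment.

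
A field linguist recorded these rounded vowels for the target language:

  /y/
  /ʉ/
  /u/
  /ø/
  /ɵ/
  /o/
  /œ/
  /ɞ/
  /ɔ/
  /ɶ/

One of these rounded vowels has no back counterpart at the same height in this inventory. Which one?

High: /y/ ~ /ʉ/ ~ /u/
High-mid: /ø/ ~ /ɵ/ ~ /o/
Low-mid: /œ/ ~ /ɞ/ ~ /ɔ/
Low: only /ɶ/ (front); no back partner.
So /ɶ/ is the unpaired segment.

/ɶ/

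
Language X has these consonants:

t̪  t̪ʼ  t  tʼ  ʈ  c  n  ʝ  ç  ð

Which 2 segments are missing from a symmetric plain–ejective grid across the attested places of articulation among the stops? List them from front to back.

Plain: /t̪/ (dental), /t/ (alveolar), /ʈ/ (retroflex), /c/ (palatal).
Ejective: /t̪ʼ/ (dental), /tʼ/ (alveolar).
Gaps, from front to back: retroflex lacks ejective (/ʈʼ/); palatal lacks ejective (/cʼ/).

/ʈʼ/, /cʼ/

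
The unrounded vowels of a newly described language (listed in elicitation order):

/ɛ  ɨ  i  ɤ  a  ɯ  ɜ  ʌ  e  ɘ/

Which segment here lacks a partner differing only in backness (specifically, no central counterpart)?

High: /i/ ~ /ɨ/ ~ /ɯ/
High-mid: /e/ ~ /ɘ/ ~ /ɤ/
Low-mid: /ɛ/ ~ /ɜ/ ~ /ʌ/
Low: only /a/ (front); no central partner.
So /a/ is the unpaired segment.

/a/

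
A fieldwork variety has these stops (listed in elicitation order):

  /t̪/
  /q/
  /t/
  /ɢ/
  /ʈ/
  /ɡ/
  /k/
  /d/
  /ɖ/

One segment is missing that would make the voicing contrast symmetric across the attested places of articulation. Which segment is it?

/d̪/

place of articulation  voiceless  voiced  
dental            t̪        —       
alveolar          t         d       
retroflex         ʈ         ɖ       
velar             k         ɡ       
uvular            q         ɢ       
The dental row has no voiced member, so the gap is the voiced dental stop /d̪/.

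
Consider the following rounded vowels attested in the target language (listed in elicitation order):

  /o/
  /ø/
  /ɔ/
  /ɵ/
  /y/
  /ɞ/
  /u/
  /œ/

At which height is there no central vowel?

height            front     central   back    
high              y         —         u       
high-mid          ø         ɵ         o       
low-mid           œ         ɞ         ɔ       
Every height has a central member except high, where /ʉ/ would be expected.

high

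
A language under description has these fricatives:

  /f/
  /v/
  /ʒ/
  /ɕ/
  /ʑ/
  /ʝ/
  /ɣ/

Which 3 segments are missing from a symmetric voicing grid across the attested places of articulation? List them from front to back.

place of articulation  voiceless  voiced  
labiodental       f         v       
postalveolar      —         ʒ       
alveolo-palatal   ɕ         ʑ       
palatal           —         ʝ       
velar             —         ɣ       
Gaps, from front to back: postalveolar lacks voiceless (/ʃ/); palatal lacks voiceless (/ç/); velar lacks voiceless (/x/).

/ʃ/, /ç/, /x/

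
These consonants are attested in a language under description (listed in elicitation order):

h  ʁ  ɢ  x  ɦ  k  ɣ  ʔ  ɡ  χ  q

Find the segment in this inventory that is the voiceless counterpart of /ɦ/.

/ɦ/ is a voiced glottal fricative.
The voiceless counterpart is a voiceless glottal fricative — in this inventory, /h/.

/h/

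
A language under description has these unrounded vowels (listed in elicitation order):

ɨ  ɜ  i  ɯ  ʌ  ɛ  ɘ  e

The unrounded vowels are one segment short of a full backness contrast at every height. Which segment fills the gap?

Front: /i/ (high), /e/ (high-mid), /ɛ/ (low-mid).
Central: /ɨ/ (high), /ɘ/ (high-mid), /ɜ/ (low-mid).
Back: /ɯ/ (high), /ʌ/ (low-mid).
The high-mid row has no back member, so the gap is the high-mid back unrounded vowel /ɤ/.

/ɤ/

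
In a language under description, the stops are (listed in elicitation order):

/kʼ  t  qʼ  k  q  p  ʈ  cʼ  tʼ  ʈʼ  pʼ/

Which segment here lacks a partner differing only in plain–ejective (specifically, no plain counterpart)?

/cʼ/

Bilabial: /p/ ~ /pʼ/
Alveolar: /t/ ~ /tʼ/
Retroflex: /ʈ/ ~ /ʈʼ/
Velar: /k/ ~ /kʼ/
Uvular: /q/ ~ /qʼ/
Palatal: only /cʼ/ (ejective); no plain partner.
So /cʼ/ is the unpaired segment.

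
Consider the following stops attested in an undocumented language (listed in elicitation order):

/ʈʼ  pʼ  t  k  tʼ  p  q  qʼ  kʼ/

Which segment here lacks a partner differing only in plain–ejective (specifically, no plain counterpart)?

/ʈʼ/

Bilabial: /p/ ~ /pʼ/
Alveolar: /t/ ~ /tʼ/
Velar: /k/ ~ /kʼ/
Uvular: /q/ ~ /qʼ/
Retroflex: only /ʈʼ/ (ejective); no plain partner.
So /ʈʼ/ is the unpaired segment.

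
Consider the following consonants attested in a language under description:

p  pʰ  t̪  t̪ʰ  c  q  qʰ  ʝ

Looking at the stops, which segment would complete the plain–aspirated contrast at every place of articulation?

bilabial: plain /p/, aspirated /pʰ/.
dental: plain /t̪/, aspirated /t̪ʰ/.
palatal: plain /c/, aspirated —.
uvular: plain /q/, aspirated /qʰ/.
The palatal row has no aspirated member, so the gap is the aspirated palatal stop /cʰ/.

/cʰ/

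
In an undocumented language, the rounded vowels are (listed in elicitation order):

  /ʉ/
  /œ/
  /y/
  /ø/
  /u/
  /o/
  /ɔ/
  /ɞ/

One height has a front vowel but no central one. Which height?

height            front     central   back    
high              y         ʉ         u       
high-mid          ø         —         o       
low-mid           œ         ɞ         ɔ       
Every height has a central member except high-mid, where /ɵ/ would be expected.

high-mid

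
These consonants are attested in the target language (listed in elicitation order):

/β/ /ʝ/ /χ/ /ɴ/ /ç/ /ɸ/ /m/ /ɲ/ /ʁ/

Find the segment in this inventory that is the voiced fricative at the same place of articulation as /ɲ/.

/ɲ/ is a palatal nasal.
The voiced fricative at the same place is a voiced palatal fricative — in this inventory, /ʝ/.

/ʝ/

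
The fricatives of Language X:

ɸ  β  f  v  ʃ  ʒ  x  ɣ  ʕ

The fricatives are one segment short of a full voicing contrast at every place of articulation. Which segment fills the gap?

/ħ/

place of articulation  voiceless  voiced  
bilabial          ɸ         β       
labiodental       f         v       
postalveolar      ʃ         ʒ       
velar             x         ɣ       
pharyngeal        —         ʕ       
The pharyngeal row has no voiceless member, so the gap is the voiceless pharyngeal fricative /ħ/.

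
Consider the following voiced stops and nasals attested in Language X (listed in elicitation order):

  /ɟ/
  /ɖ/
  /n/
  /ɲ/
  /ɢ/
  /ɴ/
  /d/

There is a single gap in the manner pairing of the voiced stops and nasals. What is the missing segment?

place of articulation  oral stop  nasal   
alveolar          d         n       
retroflex         ɖ         —       
palatal           ɟ         ɲ       
uvular            ɢ         ɴ       
The retroflex row has no nasal member, so the gap is the retroflex nasal /ɳ/.

/ɳ/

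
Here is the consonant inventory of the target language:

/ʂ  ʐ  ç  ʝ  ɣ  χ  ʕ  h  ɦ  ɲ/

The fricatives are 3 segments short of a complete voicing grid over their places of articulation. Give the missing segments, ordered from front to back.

/x/, /ʁ/, /ħ/

place of articulation  voiceless  voiced  
retroflex         ʂ         ʐ       
palatal           ç         ʝ       
velar             —         ɣ       
uvular            χ         —       
pharyngeal        —         ʕ       
glottal           h         ɦ       
Gaps, from front to back: velar lacks voiceless (/x/); uvular lacks voiced (/ʁ/); pharyngeal lacks voiceless (/ħ/).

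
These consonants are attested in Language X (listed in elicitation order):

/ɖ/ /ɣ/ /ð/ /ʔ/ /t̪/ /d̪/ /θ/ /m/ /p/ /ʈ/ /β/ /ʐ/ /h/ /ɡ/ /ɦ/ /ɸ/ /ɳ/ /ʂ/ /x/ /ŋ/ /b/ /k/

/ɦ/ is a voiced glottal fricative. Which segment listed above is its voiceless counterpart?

The voiceless counterpart is a voiceless glottal fricative — in this inventory, /h/.

/h/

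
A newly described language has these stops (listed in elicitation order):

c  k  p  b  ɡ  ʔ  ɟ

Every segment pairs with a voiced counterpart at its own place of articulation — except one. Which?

/ʔ/

Bilabial: /p/ ~ /b/
Palatal: /c/ ~ /ɟ/
Velar: /k/ ~ /ɡ/
Glottal: only /ʔ/ (voiceless); no voiced partner.
So /ʔ/ is the unpaired segment.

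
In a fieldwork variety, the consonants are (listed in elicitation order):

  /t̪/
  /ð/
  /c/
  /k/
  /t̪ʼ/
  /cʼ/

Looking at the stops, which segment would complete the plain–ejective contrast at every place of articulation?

place of articulation  plain     ejective
dental            t̪        t̪ʼ     
palatal           c         cʼ      
velar             k         —       
The velar row has no ejective member, so the gap is the ejective velar stop /kʼ/.

/kʼ/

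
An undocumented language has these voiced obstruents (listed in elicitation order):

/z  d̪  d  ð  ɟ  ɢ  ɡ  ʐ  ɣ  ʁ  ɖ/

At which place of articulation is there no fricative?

palatal

place of articulation  stop      fricative
dental            d̪        ð       
alveolar          d         z       
retroflex         ɖ         ʐ       
palatal           ɟ         —       
velar             ɡ         ɣ       
uvular            ɢ         ʁ       
Every place of articulation has a fricative member except palatal, where /ʝ/ would be expected.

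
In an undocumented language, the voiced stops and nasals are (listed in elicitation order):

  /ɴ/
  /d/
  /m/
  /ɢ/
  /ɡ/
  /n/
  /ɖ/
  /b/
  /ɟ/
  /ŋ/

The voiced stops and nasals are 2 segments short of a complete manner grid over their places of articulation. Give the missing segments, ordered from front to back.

/ɳ/, /ɲ/

place of articulation  oral stop  nasal   
bilabial          b         m       
alveolar          d         n       
retroflex         ɖ         —       
palatal           ɟ         —       
velar             ɡ         ŋ       
uvular            ɢ         ɴ       
Gaps, from front to back: retroflex lacks nasal (/ɳ/); palatal lacks nasal (/ɲ/).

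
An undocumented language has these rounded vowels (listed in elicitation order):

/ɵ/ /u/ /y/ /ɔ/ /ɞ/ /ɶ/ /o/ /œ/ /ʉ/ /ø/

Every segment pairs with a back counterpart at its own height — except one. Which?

High: /y/ ~ /ʉ/ ~ /u/
High-mid: /ø/ ~ /ɵ/ ~ /o/
Low-mid: /œ/ ~ /ɞ/ ~ /ɔ/
Low: only /ɶ/ (front); no back partner.
So /ɶ/ is the unpaired segment.

/ɶ/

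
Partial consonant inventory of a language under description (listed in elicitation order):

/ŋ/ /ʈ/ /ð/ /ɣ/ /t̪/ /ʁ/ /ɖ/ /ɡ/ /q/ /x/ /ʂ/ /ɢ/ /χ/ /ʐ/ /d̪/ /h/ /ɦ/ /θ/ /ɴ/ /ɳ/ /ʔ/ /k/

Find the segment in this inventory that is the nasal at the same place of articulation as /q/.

/ɴ/

/q/ is a voiceless uvular stop.
The nasal at the same place is an uvular nasal — in this inventory, /ɴ/.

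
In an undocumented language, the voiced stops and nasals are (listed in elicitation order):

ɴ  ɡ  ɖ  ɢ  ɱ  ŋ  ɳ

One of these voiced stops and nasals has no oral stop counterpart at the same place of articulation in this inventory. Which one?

/ɱ/

Retroflex: /ɖ/ ~ /ɳ/
Velar: /ɡ/ ~ /ŋ/
Uvular: /ɢ/ ~ /ɴ/
Labiodental: only /ɱ/ (nasal); no oral stop partner.
So /ɱ/ is the unpaired segment.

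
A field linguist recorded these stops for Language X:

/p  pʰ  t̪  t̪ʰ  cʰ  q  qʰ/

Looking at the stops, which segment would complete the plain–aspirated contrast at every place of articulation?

/c/

bilabial: plain /p/, aspirated /pʰ/.
dental: plain /t̪/, aspirated /t̪ʰ/.
palatal: plain —, aspirated /cʰ/.
uvular: plain /q/, aspirated /qʰ/.
The palatal row has no plain member, so the gap is the plain palatal stop /c/.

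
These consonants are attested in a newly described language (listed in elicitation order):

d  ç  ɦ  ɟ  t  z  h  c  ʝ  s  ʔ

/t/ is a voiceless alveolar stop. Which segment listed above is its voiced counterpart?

The voiced counterpart is a voiced alveolar stop — in this inventory, /d/.

/d/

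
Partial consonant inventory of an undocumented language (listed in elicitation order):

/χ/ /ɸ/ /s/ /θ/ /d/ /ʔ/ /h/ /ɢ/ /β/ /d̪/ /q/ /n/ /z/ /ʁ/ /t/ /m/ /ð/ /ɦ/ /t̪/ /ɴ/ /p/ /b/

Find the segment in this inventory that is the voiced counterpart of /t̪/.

/t̪/ is a voiceless dental stop.
The voiced counterpart is a voiced dental stop — in this inventory, /d̪/.

/d̪/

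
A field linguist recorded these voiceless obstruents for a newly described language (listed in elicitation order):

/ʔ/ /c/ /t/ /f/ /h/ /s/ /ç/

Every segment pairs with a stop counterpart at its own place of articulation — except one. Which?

Alveolar: /t/ ~ /s/
Palatal: /c/ ~ /ç/
Glottal: /ʔ/ ~ /h/
Labiodental: only /f/ (fricative); no stop partner.
So /f/ is the unpaired segment.

/f/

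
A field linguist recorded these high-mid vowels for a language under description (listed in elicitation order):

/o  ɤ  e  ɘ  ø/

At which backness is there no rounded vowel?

front: unrounded /e/, rounded /ø/.
central: unrounded /ɘ/, rounded —.
back: unrounded /ɤ/, rounded /o/.
Every backness has a rounded member except central, where /ɵ/ would be expected.

central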